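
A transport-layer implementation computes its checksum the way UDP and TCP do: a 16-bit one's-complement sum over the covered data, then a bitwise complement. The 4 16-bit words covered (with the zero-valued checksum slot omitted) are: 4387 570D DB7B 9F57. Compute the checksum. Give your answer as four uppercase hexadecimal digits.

One's-complement addition (fold any carry out of bit 15 back into bit 0):
  0x4387 + 0x570D = 0x09A94
  0x9A94 + 0xDB7B = 0x1760F → wrap carry → 0x7610
  0x7610 + 0x9F57 = 0x11567 → wrap carry → 0x1568
One's-complement sum = 0x1568.
Checksum = ~0x1568 & 0xFFFF = 0xEA97.

EA97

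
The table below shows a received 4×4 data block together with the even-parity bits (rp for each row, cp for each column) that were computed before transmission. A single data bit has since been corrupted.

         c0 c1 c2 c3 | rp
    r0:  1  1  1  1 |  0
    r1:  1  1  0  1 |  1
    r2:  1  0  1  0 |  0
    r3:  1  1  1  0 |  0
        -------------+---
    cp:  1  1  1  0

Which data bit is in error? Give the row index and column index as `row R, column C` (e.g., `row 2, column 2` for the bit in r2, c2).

row 3, column 0

Recompute each row's even parity and compare to rp:
  r0: data parity 0, sent rp 0 → ok
  r1: data parity 1, sent rp 1 → ok
  r2: data parity 0, sent rp 0 → ok
  r3: data parity 1, sent rp 0 → mismatch
Recompute each column's even parity and compare to cp:
  c0: data parity 0, sent cp 1 → mismatch
  c1: data parity 1, sent cp 1 → ok
  c2: data parity 1, sent cp 1 → ok
  c3: data parity 0, sent cp 0 → ok
Exactly one row (r3) and one column (c0) fail → the flipped bit is at their intersection.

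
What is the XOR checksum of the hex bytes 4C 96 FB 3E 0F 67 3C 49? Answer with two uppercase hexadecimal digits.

02

XOR the bytes together:
  start with 0x4C
  0x4C ⊕ 0x96 = 0xDA
  0xDA ⊕ 0xFB = 0x21
  0x21 ⊕ 0x3E = 0x1F
  0x1F ⊕ 0x0F = 0x10
  0x10 ⊕ 0x67 = 0x77
  0x77 ⊕ 0x3C = 0x4B
  0x4B ⊕ 0x49 = 0x02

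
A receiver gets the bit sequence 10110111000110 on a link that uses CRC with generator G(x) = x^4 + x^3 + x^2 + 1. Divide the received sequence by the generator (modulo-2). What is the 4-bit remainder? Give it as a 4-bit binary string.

Modulo-2 division of 10110111000110 by 11101:
  pos 0: 10110 XOR 11101 = 01011
  pos 1: 10111 XOR 11101 = 01010
  pos 2: 10101 XOR 11101 = 01000
  pos 3: 10001 XOR 11101 = 01100
  pos 4: 11000 XOR 11101 = 00101
  pos 6: 10100 XOR 11101 = 01001
  pos 7: 10011 XOR 11101 = 01110
  pos 8: 11101 XOR 11101 = 00000
Remainder = 0000 (zero — the frame passes the CRC check).

0000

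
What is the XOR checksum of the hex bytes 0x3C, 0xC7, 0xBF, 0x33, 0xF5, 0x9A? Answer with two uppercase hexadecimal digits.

18

XOR the bytes together:
  start with 0x3C
  0x3C ⊕ 0xC7 = 0xFB
  0xFB ⊕ 0xBF = 0x44
  0x44 ⊕ 0x33 = 0x77
  0x77 ⊕ 0xF5 = 0x82
  0x82 ⊕ 0x9A = 0x18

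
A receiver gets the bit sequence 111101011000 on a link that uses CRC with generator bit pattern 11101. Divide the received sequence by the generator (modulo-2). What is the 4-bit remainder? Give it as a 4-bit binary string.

Modulo-2 division of 111101011000 by 11101:
  pos 0: 11110 XOR 11101 = 00011
  pos 3: 11101 XOR 11101 = 00000
Remainder = 1000 (nonzero — an error is detected).

1000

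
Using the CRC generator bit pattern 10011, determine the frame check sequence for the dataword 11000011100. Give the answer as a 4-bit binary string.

Append 4 zeros: 110000111000000. Divide by 10011 (XOR where the leading bit is 1):
  pos 0: 11000 XOR 10011 = 01011
  pos 1: 10110 XOR 10011 = 00101
  pos 3: 10111 XOR 10011 = 00100
  pos 5: 10010 XOR 10011 = 00001
  pos 9: 10000 XOR 10011 = 00011
Remainder (last 4 bits) = 0110. This is the CRC / FCS.

0110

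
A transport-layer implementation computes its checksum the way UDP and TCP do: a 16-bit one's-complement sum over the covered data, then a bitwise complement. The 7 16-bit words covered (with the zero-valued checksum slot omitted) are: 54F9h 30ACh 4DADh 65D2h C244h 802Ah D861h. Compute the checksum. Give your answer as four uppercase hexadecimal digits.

AC09

One's-complement addition (fold any carry out of bit 15 back into bit 0):
  0x54F9 + 0x30AC = 0x085A5
  0x85A5 + 0x4DAD = 0x0D352
  0xD352 + 0x65D2 = 0x13924 → wrap carry → 0x3925
  0x3925 + 0xC244 = 0x0FB69
  0xFB69 + 0x802A = 0x17B93 → wrap carry → 0x7B94
  0x7B94 + 0xD861 = 0x153F5 → wrap carry → 0x53F6
One's-complement sum = 0x53F6.
Checksum = ~0x53F6 & 0xFFFF = 0xAC09.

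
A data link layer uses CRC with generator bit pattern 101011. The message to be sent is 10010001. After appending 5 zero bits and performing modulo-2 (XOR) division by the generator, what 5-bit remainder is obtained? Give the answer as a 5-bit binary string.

Append 5 zeros: 1001000100000. Divide by 101011 (XOR where the leading bit is 1):
  pos 0: 100100 XOR 101011 = 001111
  pos 2: 111101 XOR 101011 = 010110
  pos 3: 101100 XOR 101011 = 000111
  pos 6: 111000 XOR 101011 = 010011
  pos 7: 100110 XOR 101011 = 001101
Remainder (last 5 bits) = 01101. This is the CRC / FCS.

01101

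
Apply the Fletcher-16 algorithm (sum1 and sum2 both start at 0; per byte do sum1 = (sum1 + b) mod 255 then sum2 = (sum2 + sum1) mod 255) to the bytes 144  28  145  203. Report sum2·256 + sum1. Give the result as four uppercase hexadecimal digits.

Running sums (mod 255):
  after byte 0 (144): sum1=144, sum2=144
  after byte 1 (28): sum1=172, sum2=61
  after byte 2 (145): sum1=62, sum2=123
  after byte 3 (203): sum1=10, sum2=133
Checksum = sum2·256 + sum1 = 133·256 + 10 = 34058 = 0x850A.

850A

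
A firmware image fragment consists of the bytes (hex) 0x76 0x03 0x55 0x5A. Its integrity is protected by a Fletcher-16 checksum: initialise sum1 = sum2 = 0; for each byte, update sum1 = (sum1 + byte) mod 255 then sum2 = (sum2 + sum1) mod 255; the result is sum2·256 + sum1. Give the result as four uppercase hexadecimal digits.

Running sums (mod 255):
  after byte 0 (0x76): sum1=118, sum2=118
  after byte 1 (0x03): sum1=121, sum2=239
  after byte 2 (0x55): sum1=206, sum2=190
  after byte 3 (0x5A): sum1=41, sum2=231
Checksum = sum2·256 + sum1 = 231·256 + 41 = 59177 = 0xE729.

E729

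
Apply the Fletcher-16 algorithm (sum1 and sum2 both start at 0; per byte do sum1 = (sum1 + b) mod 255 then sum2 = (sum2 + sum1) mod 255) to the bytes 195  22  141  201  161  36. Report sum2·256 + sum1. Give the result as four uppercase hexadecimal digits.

Running sums (mod 255):
  after byte 0 (195): sum1=195, sum2=195
  after byte 1 (22): sum1=217, sum2=157
  after byte 2 (141): sum1=103, sum2=5
  after byte 3 (201): sum1=49, sum2=54
  after byte 4 (161): sum1=210, sum2=9
  after byte 5 (36): sum1=246, sum2=0
Checksum = sum2·256 + sum1 = 0·256 + 246 = 246 = 0x00F6.

00F6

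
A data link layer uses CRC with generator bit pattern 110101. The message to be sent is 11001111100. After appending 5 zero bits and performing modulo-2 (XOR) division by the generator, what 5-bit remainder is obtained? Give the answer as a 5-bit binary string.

10110

Append 5 zeros: 1100111110000000. Divide by 110101 (XOR where the leading bit is 1):
  pos 0: 110011 XOR 110101 = 000110
  pos 3: 110111 XOR 110101 = 000010
  pos 7: 100000 XOR 110101 = 010101
  pos 8: 101010 XOR 110101 = 011111
  pos 9: 111110 XOR 110101 = 001011
Remainder (last 5 bits) = 10110. This is the CRC / FCS.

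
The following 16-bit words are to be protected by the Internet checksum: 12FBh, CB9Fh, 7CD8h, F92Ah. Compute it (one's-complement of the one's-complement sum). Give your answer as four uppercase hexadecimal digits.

AB61

One's-complement addition (fold any carry out of bit 15 back into bit 0):
  0x12FB + 0xCB9F = 0x0DE9A
  0xDE9A + 0x7CD8 = 0x15B72 → wrap carry → 0x5B73
  0x5B73 + 0xF92A = 0x1549D → wrap carry → 0x549E
One's-complement sum = 0x549E.
Checksum = ~0x549E & 0xFFFF = 0xAB61.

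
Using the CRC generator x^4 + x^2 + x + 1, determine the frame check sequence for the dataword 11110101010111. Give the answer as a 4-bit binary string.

1001

Append 4 zeros: 111101010101110000. Divide by 10111 (XOR where the leading bit is 1):
  pos 0: 11110 XOR 10111 = 01001
  pos 1: 10011 XOR 10111 = 00100
  pos 3: 10001 XOR 10111 = 00110
  pos 5: 11001 XOR 10111 = 01110
  pos 6: 11100 XOR 10111 = 01011
  pos 7: 10111 XOR 10111 = 00000
  pos 12: 11000 XOR 10111 = 01111
  pos 13: 11110 XOR 10111 = 01001
Remainder (last 4 bits) = 1001. This is the CRC / FCS.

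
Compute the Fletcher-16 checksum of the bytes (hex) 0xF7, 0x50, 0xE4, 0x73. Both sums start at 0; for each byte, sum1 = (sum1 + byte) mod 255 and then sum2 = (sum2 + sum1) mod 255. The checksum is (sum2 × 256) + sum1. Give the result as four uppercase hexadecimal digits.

Running sums (mod 255):
  after byte 0 (0xF7): sum1=247, sum2=247
  after byte 1 (0x50): sum1=72, sum2=64
  after byte 2 (0xE4): sum1=45, sum2=109
  after byte 3 (0x73): sum1=160, sum2=14
Checksum = sum2·256 + sum1 = 14·256 + 160 = 3744 = 0x0EA0.

0EA0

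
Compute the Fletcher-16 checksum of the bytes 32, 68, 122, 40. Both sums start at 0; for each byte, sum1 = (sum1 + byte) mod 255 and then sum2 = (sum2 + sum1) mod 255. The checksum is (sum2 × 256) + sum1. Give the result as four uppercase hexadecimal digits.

6A07

Running sums (mod 255):
  after byte 0 (32): sum1=32, sum2=32
  after byte 1 (68): sum1=100, sum2=132
  after byte 2 (122): sum1=222, sum2=99
  after byte 3 (40): sum1=7, sum2=106
Checksum = sum2·256 + sum1 = 106·256 + 7 = 27143 = 0x6A07.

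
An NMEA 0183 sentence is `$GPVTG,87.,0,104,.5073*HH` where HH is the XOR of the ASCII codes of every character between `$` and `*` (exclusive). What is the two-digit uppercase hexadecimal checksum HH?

XOR the ASCII codes of the payload characters:
  'G' = 0x47 → acc = 0x47
  'P' = 0x50 → acc = 0x17
  'V' = 0x56 → acc = 0x41
  'T' = 0x54 → acc = 0x15
  'G' = 0x47 → acc = 0x52
  ',' = 0x2C → acc = 0x7E
  '8' = 0x38 → acc = 0x46
  '7' = 0x37 → acc = 0x71
  '.' = 0x2E → acc = 0x5F
  ',' = 0x2C → acc = 0x73
  '0' = 0x30 → acc = 0x43
  ',' = 0x2C → acc = 0x6F
  '1' = 0x31 → acc = 0x5E
  '0' = 0x30 → acc = 0x6E
  '4' = 0x34 → acc = 0x5A
  ',' = 0x2C → acc = 0x76
  '.' = 0x2E → acc = 0x58
  '5' = 0x35 → acc = 0x6D
  '0' = 0x30 → acc = 0x5D
  '7' = 0x37 → acc = 0x6A
  '3' = 0x33 → acc = 0x59
Checksum = 0x59.

59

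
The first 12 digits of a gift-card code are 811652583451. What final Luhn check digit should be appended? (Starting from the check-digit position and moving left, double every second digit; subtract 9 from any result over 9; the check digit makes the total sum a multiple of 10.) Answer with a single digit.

7

Partial digits right→left: 1 5 4 3 8 5 2 5 6 1 1 8
Double every second digit counting from the check-digit position (so the 1st, 3rd, 5th, ... of the partial from the right).
  doubled (with −9 where >9): 2 8 7 4 3 2 → sum 26
  kept as-is: 5 3 5 5 1 8 → sum 27
Total = 26 + 27 = 53.
Check digit = (10 − (53 mod 10)) mod 10 = 7.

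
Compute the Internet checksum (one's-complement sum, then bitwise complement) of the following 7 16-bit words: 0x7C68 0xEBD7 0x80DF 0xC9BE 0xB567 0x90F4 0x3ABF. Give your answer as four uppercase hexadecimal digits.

CC05

One's-complement addition (fold any carry out of bit 15 back into bit 0):
  0x7C68 + 0xEBD7 = 0x1683F → wrap carry → 0x6840
  0x6840 + 0x80DF = 0x0E91F
  0xE91F + 0xC9BE = 0x1B2DD → wrap carry → 0xB2DE
  0xB2DE + 0xB567 = 0x16845 → wrap carry → 0x6846
  0x6846 + 0x90F4 = 0x0F93A
  0xF93A + 0x3ABF = 0x133F9 → wrap carry → 0x33FA
One's-complement sum = 0x33FA.
Checksum = ~0x33FA & 0xFFFF = 0xCC05.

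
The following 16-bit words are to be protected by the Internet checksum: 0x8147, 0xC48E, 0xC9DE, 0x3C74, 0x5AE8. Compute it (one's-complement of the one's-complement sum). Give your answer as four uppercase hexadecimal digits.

58EE

One's-complement addition (fold any carry out of bit 15 back into bit 0):
  0x8147 + 0xC48E = 0x145D5 → wrap carry → 0x45D6
  0x45D6 + 0xC9DE = 0x10FB4 → wrap carry → 0x0FB5
  0x0FB5 + 0x3C74 = 0x04C29
  0x4C29 + 0x5AE8 = 0x0A711
One's-complement sum = 0xA711.
Checksum = ~0xA711 & 0xFFFF = 0x58EE.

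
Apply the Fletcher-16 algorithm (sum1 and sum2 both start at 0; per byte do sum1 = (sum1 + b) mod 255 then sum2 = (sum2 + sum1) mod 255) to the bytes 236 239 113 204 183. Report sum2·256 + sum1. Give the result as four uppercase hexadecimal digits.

06D2

Running sums (mod 255):
  after byte 0 (236): sum1=236, sum2=236
  after byte 1 (239): sum1=220, sum2=201
  after byte 2 (113): sum1=78, sum2=24
  after byte 3 (204): sum1=27, sum2=51
  after byte 4 (183): sum1=210, sum2=6
Checksum = sum2·256 + sum1 = 6·256 + 210 = 1746 = 0x06D2.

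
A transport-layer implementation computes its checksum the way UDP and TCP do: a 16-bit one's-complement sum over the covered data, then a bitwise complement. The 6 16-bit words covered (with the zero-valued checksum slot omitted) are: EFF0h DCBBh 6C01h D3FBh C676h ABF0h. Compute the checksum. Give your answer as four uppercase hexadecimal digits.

80EE

One's-complement addition (fold any carry out of bit 15 back into bit 0):
  0xEFF0 + 0xDCBB = 0x1CCAB → wrap carry → 0xCCAC
  0xCCAC + 0x6C01 = 0x138AD → wrap carry → 0x38AE
  0x38AE + 0xD3FB = 0x10CA9 → wrap carry → 0x0CAA
  0x0CAA + 0xC676 = 0x0D320
  0xD320 + 0xABF0 = 0x17F10 → wrap carry → 0x7F11
One's-complement sum = 0x7F11.
Checksum = ~0x7F11 & 0xFFFF = 0x80EE.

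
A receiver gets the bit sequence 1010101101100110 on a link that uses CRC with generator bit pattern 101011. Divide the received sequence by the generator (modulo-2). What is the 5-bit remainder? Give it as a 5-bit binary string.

11010

Modulo-2 division of 1010101101100110 by 101011:
  pos 0: 101010 XOR 101011 = 000001
  pos 5: 111011 XOR 101011 = 010000
  pos 6: 100000 XOR 101011 = 001011
  pos 8: 101101 XOR 101011 = 000110
Remainder = 11010 (nonzero — an error is detected).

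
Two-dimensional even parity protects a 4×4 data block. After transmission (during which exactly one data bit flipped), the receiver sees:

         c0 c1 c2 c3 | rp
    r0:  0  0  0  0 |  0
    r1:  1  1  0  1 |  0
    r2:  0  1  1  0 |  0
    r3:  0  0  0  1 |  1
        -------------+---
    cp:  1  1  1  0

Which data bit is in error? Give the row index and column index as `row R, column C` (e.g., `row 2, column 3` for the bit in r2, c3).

row 1, column 1

Recompute each row's even parity and compare to rp:
  r0: data parity 0, sent rp 0 → ok
  r1: data parity 1, sent rp 0 → mismatch
  r2: data parity 0, sent rp 0 → ok
  r3: data parity 1, sent rp 1 → ok
Recompute each column's even parity and compare to cp:
  c0: data parity 1, sent cp 1 → ok
  c1: data parity 0, sent cp 1 → mismatch
  c2: data parity 1, sent cp 1 → ok
  c3: data parity 0, sent cp 0 → ok
Exactly one row (r1) and one column (c1) fail → the flipped bit is at their intersection.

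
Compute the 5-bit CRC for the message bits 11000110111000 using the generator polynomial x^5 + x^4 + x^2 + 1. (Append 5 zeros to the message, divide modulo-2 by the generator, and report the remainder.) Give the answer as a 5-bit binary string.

Append 5 zeros: 1100011011100000000. Divide by 110101 (XOR where the leading bit is 1):
  pos 0: 110001 XOR 110101 = 000100
  pos 3: 100101 XOR 110101 = 010000
  pos 4: 100001 XOR 110101 = 010100
  pos 5: 101001 XOR 110101 = 011100
  pos 6: 111000 XOR 110101 = 001101
  pos 8: 110100 XOR 110101 = 000001
  pos 13: 100000 XOR 110101 = 010101
Remainder (last 5 bits) = 10101. This is the CRC / FCS.

10101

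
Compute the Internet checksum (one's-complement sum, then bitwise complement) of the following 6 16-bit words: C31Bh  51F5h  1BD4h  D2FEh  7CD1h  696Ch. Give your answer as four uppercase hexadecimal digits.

One's-complement addition (fold any carry out of bit 15 back into bit 0):
  0xC31B + 0x51F5 = 0x11510 → wrap carry → 0x1511
  0x1511 + 0x1BD4 = 0x030E5
  0x30E5 + 0xD2FE = 0x103E3 → wrap carry → 0x03E4
  0x03E4 + 0x7CD1 = 0x080B5
  0x80B5 + 0x696C = 0x0EA21
One's-complement sum = 0xEA21.
Checksum = ~0xEA21 & 0xFFFF = 0x15DE.

15DE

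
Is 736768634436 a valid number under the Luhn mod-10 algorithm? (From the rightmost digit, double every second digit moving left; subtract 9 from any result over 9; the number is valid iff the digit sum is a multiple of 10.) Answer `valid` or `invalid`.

invalid

From the right, keep odd positions and double even positions (subtract 9 from any doubled value over 9):
  doubled (positions 2,4,...): 6 8 3 3 3 5 → sum 28
  kept (positions 1,3,...): 6 4 3 8 7 3 → sum 31
Total = 59.
59 mod 10 = 9, so the number is invalid.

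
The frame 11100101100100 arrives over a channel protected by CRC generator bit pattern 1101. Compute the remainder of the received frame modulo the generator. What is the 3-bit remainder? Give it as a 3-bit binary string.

Modulo-2 division of 11100101100100 by 1101:
  pos 0: 1110 XOR 1101 = 0011
  pos 2: 1101 XOR 1101 = 0000
  pos 7: 1100 XOR 1101 = 0001
  pos 10: 1100 XOR 1101 = 0001
Remainder = 001 (nonzero — an error is detected).

001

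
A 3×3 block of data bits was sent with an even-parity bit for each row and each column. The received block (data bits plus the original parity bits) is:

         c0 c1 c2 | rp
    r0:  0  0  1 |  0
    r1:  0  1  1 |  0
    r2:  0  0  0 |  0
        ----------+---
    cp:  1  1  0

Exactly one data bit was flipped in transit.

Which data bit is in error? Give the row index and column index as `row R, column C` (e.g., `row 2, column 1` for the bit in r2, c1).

Recompute each row's even parity and compare to rp:
  r0: data parity 1, sent rp 0 → mismatch
  r1: data parity 0, sent rp 0 → ok
  r2: data parity 0, sent rp 0 → ok
Recompute each column's even parity and compare to cp:
  c0: data parity 0, sent cp 1 → mismatch
  c1: data parity 1, sent cp 1 → ok
  c2: data parity 0, sent cp 0 → ok
Exactly one row (r0) and one column (c0) fail → the flipped bit is at their intersection.

row 0, column 0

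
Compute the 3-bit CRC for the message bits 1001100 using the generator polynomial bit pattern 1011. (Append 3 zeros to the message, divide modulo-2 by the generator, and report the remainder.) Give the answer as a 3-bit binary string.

Append 3 zeros: 1001100000. Divide by 1011 (XOR where the leading bit is 1):
  pos 0: 1001 XOR 1011 = 0010
  pos 2: 1010 XOR 1011 = 0001
  pos 5: 1000 XOR 1011 = 0011
Remainder (last 3 bits) = 110. This is the CRC / FCS.

110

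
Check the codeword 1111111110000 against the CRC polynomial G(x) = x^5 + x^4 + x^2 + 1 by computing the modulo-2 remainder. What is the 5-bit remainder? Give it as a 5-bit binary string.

Modulo-2 division of 1111111110000 by 110101:
  pos 0: 111111 XOR 110101 = 001010
  pos 2: 101011 XOR 110101 = 011110
  pos 3: 111101 XOR 110101 = 001000
  pos 5: 100000 XOR 110101 = 010101
  pos 6: 101010 XOR 110101 = 011111
  pos 7: 111110 XOR 110101 = 001011
Remainder = 01011 (nonzero — an error is detected).

01011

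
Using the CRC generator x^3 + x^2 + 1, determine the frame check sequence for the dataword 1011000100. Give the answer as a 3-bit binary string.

001

Append 3 zeros: 1011000100000. Divide by 1101 (XOR where the leading bit is 1):
  pos 0: 1011 XOR 1101 = 0110
  pos 1: 1100 XOR 1101 = 0001
  pos 4: 1001 XOR 1101 = 0100
  pos 5: 1000 XOR 1101 = 0101
  pos 6: 1010 XOR 1101 = 0111
  pos 7: 1110 XOR 1101 = 0011
  pos 9: 1100 XOR 1101 = 0001
Remainder (last 3 bits) = 001. This is the CRC / FCS.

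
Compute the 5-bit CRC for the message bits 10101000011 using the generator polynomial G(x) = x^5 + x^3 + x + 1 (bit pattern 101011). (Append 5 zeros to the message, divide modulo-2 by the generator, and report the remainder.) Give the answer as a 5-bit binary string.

01110

Append 5 zeros: 1010100001100000. Divide by 101011 (XOR where the leading bit is 1):
  pos 0: 101010 XOR 101011 = 000001
  pos 5: 100011 XOR 101011 = 001000
  pos 7: 100000 XOR 101011 = 001011
  pos 9: 101100 XOR 101011 = 000111
Remainder (last 5 bits) = 01110. This is the CRC / FCS.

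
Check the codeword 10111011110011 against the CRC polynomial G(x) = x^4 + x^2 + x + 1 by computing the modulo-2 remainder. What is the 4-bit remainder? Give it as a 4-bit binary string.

Modulo-2 division of 10111011110011 by 10111:
  pos 0: 10111 XOR 10111 = 00000
  pos 6: 11110 XOR 10111 = 01001
  pos 7: 10010 XOR 10111 = 00101
  pos 9: 10111 XOR 10111 = 00000
Remainder = 0000 (zero — the frame passes the CRC check).

0000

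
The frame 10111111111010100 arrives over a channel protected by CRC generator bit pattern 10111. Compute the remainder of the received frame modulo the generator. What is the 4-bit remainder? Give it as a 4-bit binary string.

Modulo-2 division of 10111111111010100 by 10111:
  pos 0: 10111 XOR 10111 = 00000
  pos 5: 11111 XOR 10111 = 01000
  pos 6: 10001 XOR 10111 = 00110
  pos 8: 11001 XOR 10111 = 01110
  pos 9: 11100 XOR 10111 = 01011
  pos 10: 10111 XOR 10111 = 00000
Remainder = 0000 (zero — the frame passes the CRC check).

0000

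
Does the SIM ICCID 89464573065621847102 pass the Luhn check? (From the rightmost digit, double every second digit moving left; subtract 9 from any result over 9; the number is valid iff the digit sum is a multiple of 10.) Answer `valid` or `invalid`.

From the right, keep odd positions and double even positions (subtract 9 from any doubled value over 9):
  doubled (positions 2,4,...): 0 5 7 4 1 0 5 8 8 7 → sum 45
  kept (positions 1,3,...): 2 1 4 1 6 6 3 5 6 9 → sum 43
Total = 88.
88 mod 10 = 8, so the number is invalid.

invalid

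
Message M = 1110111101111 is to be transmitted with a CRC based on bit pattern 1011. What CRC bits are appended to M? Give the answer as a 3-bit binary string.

Append 3 zeros: 1110111101111000. Divide by 1011 (XOR where the leading bit is 1):
  pos 0: 1110 XOR 1011 = 0101
  pos 1: 1011 XOR 1011 = 0000
  pos 5: 1110 XOR 1011 = 0101
  pos 6: 1011 XOR 1011 = 0000
  pos 10: 1110 XOR 1011 = 0101
  pos 11: 1010 XOR 1011 = 0001
Remainder (last 3 bits) = 010. This is the CRC / FCS.

010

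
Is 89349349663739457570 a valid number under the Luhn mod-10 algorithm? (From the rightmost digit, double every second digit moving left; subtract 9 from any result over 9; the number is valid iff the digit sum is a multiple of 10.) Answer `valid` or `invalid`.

From the right, keep odd positions and double even positions (subtract 9 from any doubled value over 9):
  doubled (positions 2,4,...): 5 5 8 6 6 3 8 9 6 7 → sum 63
  kept (positions 1,3,...): 0 5 5 9 7 6 9 3 4 9 → sum 57
Total = 120.
120 mod 10 = 0, so the number is valid.

valid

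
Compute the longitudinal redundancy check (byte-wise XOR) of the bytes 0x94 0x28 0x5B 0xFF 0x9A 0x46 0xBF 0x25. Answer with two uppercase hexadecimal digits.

XOR the bytes together:
  start with 0x94
  0x94 ⊕ 0x28 = 0xBC
  0xBC ⊕ 0x5B = 0xE7
  0xE7 ⊕ 0xFF = 0x18
  0x18 ⊕ 0x9A = 0x82
  0x82 ⊕ 0x46 = 0xC4
  0xC4 ⊕ 0xBF = 0x7B
  0x7B ⊕ 0x25 = 0x5E

5E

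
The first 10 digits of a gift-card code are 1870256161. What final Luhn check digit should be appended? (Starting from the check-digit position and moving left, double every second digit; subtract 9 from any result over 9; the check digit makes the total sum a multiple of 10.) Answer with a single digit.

Partial digits right→left: 1 6 1 6 5 2 0 7 8 1
Double every second digit counting from the check-digit position (so the 1st, 3rd, 5th, ... of the partial from the right).
  doubled (with −9 where >9): 2 2 1 0 7 → sum 12
  kept as-is: 6 6 2 7 1 → sum 22
Total = 12 + 22 = 34.
Check digit = (10 − (34 mod 10)) mod 10 = 6.

6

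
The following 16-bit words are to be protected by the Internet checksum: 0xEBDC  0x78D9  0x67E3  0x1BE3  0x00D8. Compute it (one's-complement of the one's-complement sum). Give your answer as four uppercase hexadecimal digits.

16AB

One's-complement addition (fold any carry out of bit 15 back into bit 0):
  0xEBDC + 0x78D9 = 0x164B5 → wrap carry → 0x64B6
  0x64B6 + 0x67E3 = 0x0CC99
  0xCC99 + 0x1BE3 = 0x0E87C
  0xE87C + 0x00D8 = 0x0E954
One's-complement sum = 0xE954.
Checksum = ~0xE954 & 0xFFFF = 0x16AB.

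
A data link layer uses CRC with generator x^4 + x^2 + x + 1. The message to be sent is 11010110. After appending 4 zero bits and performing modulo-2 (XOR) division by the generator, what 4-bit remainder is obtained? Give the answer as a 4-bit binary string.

Append 4 zeros: 110101100000. Divide by 10111 (XOR where the leading bit is 1):
  pos 0: 11010 XOR 10111 = 01101
  pos 1: 11011 XOR 10111 = 01100
  pos 2: 11001 XOR 10111 = 01110
  pos 3: 11100 XOR 10111 = 01011
  pos 4: 10110 XOR 10111 = 00001
Remainder (last 4 bits) = 1000. This is the CRC / FCS.

1000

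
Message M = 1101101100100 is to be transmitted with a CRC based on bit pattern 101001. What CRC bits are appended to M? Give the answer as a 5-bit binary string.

Append 5 zeros: 110110110010000000. Divide by 101001 (XOR where the leading bit is 1):
  pos 0: 110110 XOR 101001 = 011111
  pos 1: 111111 XOR 101001 = 010110
  pos 2: 101101 XOR 101001 = 000100
  pos 5: 100001 XOR 101001 = 001000
  pos 7: 100000 XOR 101001 = 001001
  pos 9: 100100 XOR 101001 = 001101
  pos 11: 110100 XOR 101001 = 011101
  pos 12: 111010 XOR 101001 = 010011
Remainder (last 5 bits) = 10011. This is the CRC / FCS.

10011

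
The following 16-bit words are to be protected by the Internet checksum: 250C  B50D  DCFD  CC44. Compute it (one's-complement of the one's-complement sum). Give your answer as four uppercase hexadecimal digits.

7CA3

One's-complement addition (fold any carry out of bit 15 back into bit 0):
  0x250C + 0xB50D = 0x0DA19
  0xDA19 + 0xDCFD = 0x1B716 → wrap carry → 0xB717
  0xB717 + 0xCC44 = 0x1835B → wrap carry → 0x835C
One's-complement sum = 0x835C.
Checksum = ~0x835C & 0xFFFF = 0x7CA3.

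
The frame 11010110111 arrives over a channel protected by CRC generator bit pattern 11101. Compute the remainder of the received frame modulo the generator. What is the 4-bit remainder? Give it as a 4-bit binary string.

0000

Modulo-2 division of 11010110111 by 11101:
  pos 0: 11010 XOR 11101 = 00111
  pos 2: 11111 XOR 11101 = 00010
  pos 5: 10011 XOR 11101 = 01110
  pos 6: 11101 XOR 11101 = 00000
Remainder = 0000 (zero — the frame passes the CRC check).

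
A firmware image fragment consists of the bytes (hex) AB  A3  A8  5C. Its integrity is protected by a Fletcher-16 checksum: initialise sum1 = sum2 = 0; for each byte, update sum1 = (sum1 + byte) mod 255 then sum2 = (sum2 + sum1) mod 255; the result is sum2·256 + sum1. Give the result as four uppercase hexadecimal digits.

Running sums (mod 255):
  after byte 0 (AB): sum1=171, sum2=171
  after byte 1 (A3): sum1=79, sum2=250
  after byte 2 (A8): sum1=247, sum2=242
  after byte 3 (5C): sum1=84, sum2=71
Checksum = sum2·256 + sum1 = 71·256 + 84 = 18260 = 0x4754.

4754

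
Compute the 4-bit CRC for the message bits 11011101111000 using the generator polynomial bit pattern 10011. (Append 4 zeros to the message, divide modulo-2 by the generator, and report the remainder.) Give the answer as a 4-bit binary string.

Append 4 zeros: 110111011110000000. Divide by 10011 (XOR where the leading bit is 1):
  pos 0: 11011 XOR 10011 = 01000
  pos 1: 10001 XOR 10011 = 00010
  pos 4: 10011 XOR 10011 = 00000
  pos 9: 11000 XOR 10011 = 01011
  pos 10: 10110 XOR 10011 = 00101
  pos 12: 10100 XOR 10011 = 00111
Remainder (last 4 bits) = 1110. This is the CRC / FCS.

1110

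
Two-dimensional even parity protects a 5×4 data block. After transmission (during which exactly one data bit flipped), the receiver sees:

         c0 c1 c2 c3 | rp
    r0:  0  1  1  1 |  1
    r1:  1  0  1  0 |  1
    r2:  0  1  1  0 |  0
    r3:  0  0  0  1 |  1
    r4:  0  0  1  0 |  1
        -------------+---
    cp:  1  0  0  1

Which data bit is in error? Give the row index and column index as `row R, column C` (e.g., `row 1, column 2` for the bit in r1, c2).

Recompute each row's even parity and compare to rp:
  r0: data parity 1, sent rp 1 → ok
  r1: data parity 0, sent rp 1 → mismatch
  r2: data parity 0, sent rp 0 → ok
  r3: data parity 1, sent rp 1 → ok
  r4: data parity 1, sent rp 1 → ok
Recompute each column's even parity and compare to cp:
  c0: data parity 1, sent cp 1 → ok
  c1: data parity 0, sent cp 0 → ok
  c2: data parity 0, sent cp 0 → ok
  c3: data parity 0, sent cp 1 → mismatch
Exactly one row (r1) and one column (c3) fail → the flipped bit is at their intersection.

row 1, column 3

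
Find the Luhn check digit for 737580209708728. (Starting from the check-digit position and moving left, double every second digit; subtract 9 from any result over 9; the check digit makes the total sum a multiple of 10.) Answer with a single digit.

Partial digits right→left: 8 2 7 8 0 7 9 0 2 0 8 5 7 3 7
Double every second digit counting from the check-digit position (so the 1st, 3rd, 5th, ... of the partial from the right).
  doubled (with −9 where >9): 7 5 0 9 4 7 5 5 → sum 42
  kept as-is: 2 8 7 0 0 5 3 → sum 25
Total = 42 + 25 = 67.
Check digit = (10 − (67 mod 10)) mod 10 = 3.

3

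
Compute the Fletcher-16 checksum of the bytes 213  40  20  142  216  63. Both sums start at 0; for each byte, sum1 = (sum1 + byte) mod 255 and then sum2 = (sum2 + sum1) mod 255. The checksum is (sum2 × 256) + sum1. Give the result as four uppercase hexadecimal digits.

B8B8

Running sums (mod 255):
  after byte 0 (213): sum1=213, sum2=213
  after byte 1 (40): sum1=253, sum2=211
  after byte 2 (20): sum1=18, sum2=229
  after byte 3 (142): sum1=160, sum2=134
  after byte 4 (216): sum1=121, sum2=0
  after byte 5 (63): sum1=184, sum2=184
Checksum = sum2·256 + sum1 = 184·256 + 184 = 47288 = 0xB8B8.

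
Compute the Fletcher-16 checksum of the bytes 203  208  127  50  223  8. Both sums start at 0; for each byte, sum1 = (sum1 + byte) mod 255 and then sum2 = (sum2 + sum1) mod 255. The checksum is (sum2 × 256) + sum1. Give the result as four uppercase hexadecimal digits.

3736

Running sums (mod 255):
  after byte 0 (203): sum1=203, sum2=203
  after byte 1 (208): sum1=156, sum2=104
  after byte 2 (127): sum1=28, sum2=132
  after byte 3 (50): sum1=78, sum2=210
  after byte 4 (223): sum1=46, sum2=1
  after byte 5 (8): sum1=54, sum2=55
Checksum = sum2·256 + sum1 = 55·256 + 54 = 14134 = 0x3736.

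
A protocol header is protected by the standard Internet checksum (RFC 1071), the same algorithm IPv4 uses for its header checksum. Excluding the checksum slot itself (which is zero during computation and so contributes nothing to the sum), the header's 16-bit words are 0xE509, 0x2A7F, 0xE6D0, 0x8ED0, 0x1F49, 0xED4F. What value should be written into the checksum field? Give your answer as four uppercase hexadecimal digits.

One's-complement addition (fold any carry out of bit 15 back into bit 0):
  0xE509 + 0x2A7F = 0x10F88 → wrap carry → 0x0F89
  0x0F89 + 0xE6D0 = 0x0F659
  0xF659 + 0x8ED0 = 0x18529 → wrap carry → 0x852A
  0x852A + 0x1F49 = 0x0A473
  0xA473 + 0xED4F = 0x191C2 → wrap carry → 0x91C3
One's-complement sum = 0x91C3.
Checksum = ~0x91C3 & 0xFFFF = 0x6E3C.

6E3C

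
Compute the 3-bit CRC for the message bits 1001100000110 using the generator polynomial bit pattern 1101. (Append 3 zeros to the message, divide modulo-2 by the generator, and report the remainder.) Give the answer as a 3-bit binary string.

Append 3 zeros: 1001100000110000. Divide by 1101 (XOR where the leading bit is 1):
  pos 0: 1001 XOR 1101 = 0100
  pos 1: 1001 XOR 1101 = 0100
  pos 2: 1000 XOR 1101 = 0101
  pos 3: 1010 XOR 1101 = 0111
  pos 4: 1110 XOR 1101 = 0011
  pos 6: 1100 XOR 1101 = 0001
  pos 9: 1110 XOR 1101 = 0011
  pos 11: 1100 XOR 1101 = 0001
Remainder (last 3 bits) = 010. This is the CRC / FCS.

010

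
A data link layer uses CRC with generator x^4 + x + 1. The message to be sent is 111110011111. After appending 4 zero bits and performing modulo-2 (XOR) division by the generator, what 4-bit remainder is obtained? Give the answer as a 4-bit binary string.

Append 4 zeros: 1111100111110000. Divide by 10011 (XOR where the leading bit is 1):
  pos 0: 11111 XOR 10011 = 01100
  pos 1: 11000 XOR 10011 = 01011
  pos 2: 10110 XOR 10011 = 00101
  pos 4: 10111 XOR 10011 = 00100
  pos 6: 10011 XOR 10011 = 00000
  pos 11: 10000 XOR 10011 = 00011
Remainder (last 4 bits) = 0011. This is the CRC / FCS.

0011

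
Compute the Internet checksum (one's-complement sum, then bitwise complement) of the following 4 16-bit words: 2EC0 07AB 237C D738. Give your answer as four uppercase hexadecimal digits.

CEDF

One's-complement addition (fold any carry out of bit 15 back into bit 0):
  0x2EC0 + 0x07AB = 0x0366B
  0x366B + 0x237C = 0x059E7
  0x59E7 + 0xD738 = 0x1311F → wrap carry → 0x3120
One's-complement sum = 0x3120.
Checksum = ~0x3120 & 0xFFFF = 0xCEDF.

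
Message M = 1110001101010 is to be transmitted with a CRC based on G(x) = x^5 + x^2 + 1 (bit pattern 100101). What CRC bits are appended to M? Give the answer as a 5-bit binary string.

00110

Append 5 zeros: 111000110101000000. Divide by 100101 (XOR where the leading bit is 1):
  pos 0: 111000 XOR 100101 = 011101
  pos 1: 111011 XOR 100101 = 011110
  pos 2: 111101 XOR 100101 = 011000
  pos 3: 110000 XOR 100101 = 010101
  pos 4: 101011 XOR 100101 = 001110
  pos 6: 111001 XOR 100101 = 011100
  pos 7: 111000 XOR 100101 = 011101
  pos 8: 111010 XOR 100101 = 011111
  pos 9: 111110 XOR 100101 = 011011
  pos 10: 110110 XOR 100101 = 010011
  pos 11: 100110 XOR 100101 = 000011
Remainder (last 5 bits) = 00110. This is the CRC / FCS.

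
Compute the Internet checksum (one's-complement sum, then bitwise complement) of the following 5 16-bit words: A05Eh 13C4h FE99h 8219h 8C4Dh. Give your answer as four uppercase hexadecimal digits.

3EDC

One's-complement addition (fold any carry out of bit 15 back into bit 0):
  0xA05E + 0x13C4 = 0x0B422
  0xB422 + 0xFE99 = 0x1B2BB → wrap carry → 0xB2BC
  0xB2BC + 0x8219 = 0x134D5 → wrap carry → 0x34D6
  0x34D6 + 0x8C4D = 0x0C123
One's-complement sum = 0xC123.
Checksum = ~0xC123 & 0xFFFF = 0x3EDC.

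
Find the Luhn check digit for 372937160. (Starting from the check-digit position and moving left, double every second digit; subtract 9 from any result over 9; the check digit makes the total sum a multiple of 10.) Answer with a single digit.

Partial digits right→left: 0 6 1 7 3 9 2 7 3
Double every second digit counting from the check-digit position (so the 1st, 3rd, 5th, ... of the partial from the right).
  doubled (with −9 where >9): 0 2 6 4 6 → sum 18
  kept as-is: 6 7 9 7 → sum 29
Total = 18 + 29 = 47.
Check digit = (10 − (47 mod 10)) mod 10 = 3.

3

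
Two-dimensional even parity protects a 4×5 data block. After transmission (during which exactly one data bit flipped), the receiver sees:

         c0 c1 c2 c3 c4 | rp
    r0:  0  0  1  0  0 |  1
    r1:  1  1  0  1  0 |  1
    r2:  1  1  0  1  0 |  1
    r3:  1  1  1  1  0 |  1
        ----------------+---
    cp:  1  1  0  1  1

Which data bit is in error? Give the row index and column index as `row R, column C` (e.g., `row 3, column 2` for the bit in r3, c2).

row 3, column 4

Recompute each row's even parity and compare to rp:
  r0: data parity 1, sent rp 1 → ok
  r1: data parity 1, sent rp 1 → ok
  r2: data parity 1, sent rp 1 → ok
  r3: data parity 0, sent rp 1 → mismatch
Recompute each column's even parity and compare to cp:
  c0: data parity 1, sent cp 1 → ok
  c1: data parity 1, sent cp 1 → ok
  c2: data parity 0, sent cp 0 → ok
  c3: data parity 1, sent cp 1 → ok
  c4: data parity 0, sent cp 1 → mismatch
Exactly one row (r3) and one column (c4) fail → the flipped bit is at their intersection.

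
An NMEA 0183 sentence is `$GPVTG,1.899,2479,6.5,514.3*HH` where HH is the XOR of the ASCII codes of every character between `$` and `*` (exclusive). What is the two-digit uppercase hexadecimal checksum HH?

7D

XOR the ASCII codes of the payload characters:
  'G' = 0x47 → acc = 0x47
  'P' = 0x50 → acc = 0x17
  'V' = 0x56 → acc = 0x41
  'T' = 0x54 → acc = 0x15
  'G' = 0x47 → acc = 0x52
  ',' = 0x2C → acc = 0x7E
  '1' = 0x31 → acc = 0x4F
  '.' = 0x2E → acc = 0x61
  '8' = 0x38 → acc = 0x59
  '9' = 0x39 → acc = 0x60
  '9' = 0x39 → acc = 0x59
  ',' = 0x2C → acc = 0x75
  '2' = 0x32 → acc = 0x47
  '4' = 0x34 → acc = 0x73
  '7' = 0x37 → acc = 0x44
  '9' = 0x39 → acc = 0x7D
  ',' = 0x2C → acc = 0x51
  '6' = 0x36 → acc = 0x67
  '.' = 0x2E → acc = 0x49
  '5' = 0x35 → acc = 0x7C
  ',' = 0x2C → acc = 0x50
  '5' = 0x35 → acc = 0x65
  '1' = 0x31 → acc = 0x54
  '4' = 0x34 → acc = 0x60
  '.' = 0x2E → acc = 0x4E
  '3' = 0x33 → acc = 0x7D
Checksum = 0x7D.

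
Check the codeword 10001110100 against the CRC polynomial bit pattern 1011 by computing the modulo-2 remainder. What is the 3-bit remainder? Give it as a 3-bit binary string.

011

Modulo-2 division of 10001110100 by 1011:
  pos 0: 1000 XOR 1011 = 0011
  pos 2: 1111 XOR 1011 = 0100
  pos 3: 1001 XOR 1011 = 0010
  pos 5: 1001 XOR 1011 = 0010
  pos 7: 1000 XOR 1011 = 0011
Remainder = 011 (nonzero — an error is detected).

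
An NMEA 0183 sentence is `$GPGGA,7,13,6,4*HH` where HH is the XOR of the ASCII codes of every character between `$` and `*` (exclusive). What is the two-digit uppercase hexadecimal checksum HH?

XOR the ASCII codes of the payload characters:
  'G' = 0x47 → acc = 0x47
  'P' = 0x50 → acc = 0x17
  'G' = 0x47 → acc = 0x50
  'G' = 0x47 → acc = 0x17
  'A' = 0x41 → acc = 0x56
  ',' = 0x2C → acc = 0x7A
  '7' = 0x37 → acc = 0x4D
  ',' = 0x2C → acc = 0x61
  '1' = 0x31 → acc = 0x50
  '3' = 0x33 → acc = 0x63
  ',' = 0x2C → acc = 0x4F
  '6' = 0x36 → acc = 0x79
  ',' = 0x2C → acc = 0x55
  '4' = 0x34 → acc = 0x61
Checksum = 0x61.

61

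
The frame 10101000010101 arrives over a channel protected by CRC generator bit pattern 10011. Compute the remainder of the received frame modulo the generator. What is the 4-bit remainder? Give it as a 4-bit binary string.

Modulo-2 division of 10101000010101 by 10011:
  pos 0: 10101 XOR 10011 = 00110
  pos 2: 11000 XOR 10011 = 01011
  pos 3: 10110 XOR 10011 = 00101
  pos 5: 10101 XOR 10011 = 00110
  pos 7: 11001 XOR 10011 = 01010
  pos 8: 10100 XOR 10011 = 00111
Remainder = 1111 (nonzero — an error is detected).

1111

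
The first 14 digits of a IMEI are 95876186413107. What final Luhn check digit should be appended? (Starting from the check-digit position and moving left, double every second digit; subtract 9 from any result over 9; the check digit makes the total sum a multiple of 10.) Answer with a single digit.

Partial digits right→left: 7 0 1 3 1 4 6 8 1 6 7 8 5 9
Double every second digit counting from the check-digit position (so the 1st, 3rd, 5th, ... of the partial from the right).
  doubled (with −9 where >9): 5 2 2 3 2 5 1 → sum 20
  kept as-is: 0 3 4 8 6 8 9 → sum 38
Total = 20 + 38 = 58.
Check digit = (10 − (58 mod 10)) mod 10 = 2.

2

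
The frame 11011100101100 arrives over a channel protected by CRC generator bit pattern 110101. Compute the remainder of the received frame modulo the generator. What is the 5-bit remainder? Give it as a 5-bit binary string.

Modulo-2 division of 11011100101100 by 110101:
  pos 0: 110111 XOR 110101 = 000010
  pos 4: 100010 XOR 110101 = 010111
  pos 5: 101111 XOR 110101 = 011010
  pos 6: 110101 XOR 110101 = 000000
Remainder = 00000 (zero — the frame passes the CRC check).

00000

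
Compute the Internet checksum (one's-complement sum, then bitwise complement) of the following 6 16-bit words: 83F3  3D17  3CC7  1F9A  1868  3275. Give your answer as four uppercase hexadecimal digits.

97B6

One's-complement addition (fold any carry out of bit 15 back into bit 0):
  0x83F3 + 0x3D17 = 0x0C10A
  0xC10A + 0x3CC7 = 0x0FDD1
  0xFDD1 + 0x1F9A = 0x11D6B → wrap carry → 0x1D6C
  0x1D6C + 0x1868 = 0x035D4
  0x35D4 + 0x3275 = 0x06849
One's-complement sum = 0x6849.
Checksum = ~0x6849 & 0xFFFF = 0x97B6.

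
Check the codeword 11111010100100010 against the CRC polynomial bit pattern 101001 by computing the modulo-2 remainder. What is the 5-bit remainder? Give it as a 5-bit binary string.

Modulo-2 division of 11111010100100010 by 101001:
  pos 0: 111110 XOR 101001 = 010111
  pos 1: 101111 XOR 101001 = 000110
  pos 4: 110010 XOR 101001 = 011011
  pos 5: 110110 XOR 101001 = 011111
  pos 6: 111111 XOR 101001 = 010110
  pos 7: 101100 XOR 101001 = 000101
  pos 10: 101001 XOR 101001 = 000000
Remainder = 00000 (zero — the frame passes the CRC check).

00000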